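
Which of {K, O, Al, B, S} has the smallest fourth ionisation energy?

S

IE_4 is the cost of taking one more electron from the +3 cation: K³⁺ is already 2 electrons into the core; O³⁺ still has 3 valence electrons; Al³⁺ is the bare [Ne] core; B³⁺ is the bare [He] core; S³⁺ still has 3 valence electrons.
Usually core removal costs more than valence removal, but here the competition is close: a tightly held n=2 valence electron can cost more to remove than an n=3 core electron, so the actual values have to decide it.
Valence configurations: O³⁺ [He]2s²2p¹, S³⁺ [Ne]3s²3p¹.
The numbers (kJ/mol): K 5877, O 7469, Al 11577, B 25026, S 4556.
So the fourth ionization energies run S < K < O < Al < B.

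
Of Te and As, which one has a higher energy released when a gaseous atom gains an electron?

As is in period 4, group 15; Te is in period 5, group 16.
Adding an electron releases more energy for atoms nearer the top right (short of the noble gases).
A diagonal step moves right (one effect) and down (the opposite effect) at once.
Te > As: period and group pull opposite ways; the across-period shift dominates (190 vs 78 kJ/mol).
Tabulated electron affinity (kJ/mol): As 78, Te 190.
So Te has the higher energy released when a gaseous atom gains an electron (Te > As).

Te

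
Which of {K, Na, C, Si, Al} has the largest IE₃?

Na

The third ionization energy removes an electron from the +2 ion. For each element: K²⁺ is already 1 electron into the core; Na²⁺ is already 1 electron into the core; C²⁺ still has 2 valence electrons; Si²⁺ still has 2 valence electrons; Al²⁺ still has 1 valence electron.
Usually core removal costs more than valence removal, but here the competition is close: a tightly held n=2 valence electron can cost more to remove than an n=3 core electron, so the actual values have to decide it.
Valence configurations: C²⁺ [He]2s², Si²⁺ [Ne]3s², Al²⁺ [Ne]3s¹.
The numbers (kJ/mol): K 4420, Na 6910, C 4620, Si 3232, Al 2745.
Putting it together, IE_3: Al < Si < K < C < Na.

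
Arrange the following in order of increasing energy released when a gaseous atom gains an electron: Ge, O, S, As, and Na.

Na, As, Ge, O, S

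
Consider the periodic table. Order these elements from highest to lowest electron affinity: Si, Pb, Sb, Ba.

Si > Sb > Pb > Ba

Electron affinity generally becomes more exothermic across a period toward the halogens and less exothermic down a group.
Here both period and group differ, so the two effects have to be weighed against each other.
Pb > Ba: Pb lies to the right of Ba in period 6, so the across-period effect alone puts Pb higher.
Sb > Pb: relative to Pb, both the across-period and down-group shifts push Sb's electron affinity up.
Si > Sb: the two effects oppose for this pair; the down-group effect wins (134 vs 103 kJ/mol).
Approximate values (kJ/mol): Si 134, Sb 103, Ba 14, Pb 35.
So from highest to lowest: Si > Sb > Pb > Ba.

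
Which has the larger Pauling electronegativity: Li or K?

Li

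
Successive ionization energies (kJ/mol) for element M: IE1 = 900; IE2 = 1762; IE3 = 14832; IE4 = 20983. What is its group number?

Group 2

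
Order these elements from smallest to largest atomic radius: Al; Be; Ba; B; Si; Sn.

Be is in period 2, group 2; B is in period 2, group 13; Al is in period 3, group 13; Si is in period 3, group 14; Sn is in period 5, group 14; Ba is in period 6, group 2.
Across a period the added protons contract the valence shell; down a group each new principal shell makes the atom larger.
These span different periods and groups, so the two trends combine.
Be > B: both are in period 2; the period trend gives Be the larger value.
Si > Be: period and group pull opposite ways; the down-group shift dominates (116 vs 102 pm).
Al > Si: both are in period 3; the period trend gives Al the larger value.
Sn > Al: period and group pull opposite ways; the down-group shift dominates (140 vs 126 pm).
Ba > Sn: both effects reinforce here, so Ba is clearly the larger of the two.
Approximate values (pm): Be 102, B 85, Al 126, Si 116, Sn 140, Ba 196.
So from smallest to largest: B < Be < Si < Al < Sn < Ba.

B < Be < Si < Al < Sn < Ba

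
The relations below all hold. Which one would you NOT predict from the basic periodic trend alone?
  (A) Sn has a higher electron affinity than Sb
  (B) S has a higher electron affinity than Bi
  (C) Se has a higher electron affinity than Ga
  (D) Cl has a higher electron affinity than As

The general trend: electron affinity increases across a period and decreases down a group.
(A) Sn (period 5, group 14) vs Sb (period 5, group 15): the stated order contradicts the simple trend.
(B) S (period 3, group 16) vs Bi (period 6, group 15): the stated order agrees with the simple trend.
(C) Se (period 4, group 16) vs Ga (period 4, group 13): the stated order agrees with the simple trend.
(D) Cl (period 3, group 17) vs As (period 4, group 15): the stated order agrees with the simple trend.
The exception is (A): adding an electron to Sb's half-filled 5p³ is unfavourable, so Sn has the more exothermic EA.

(A)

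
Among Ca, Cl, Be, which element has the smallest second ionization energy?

Ca

After 1 electron has been removed, what remains? Ca⁺ still has 1 valence electron; Cl⁺ still has 6 valence electrons; Be⁺ still has 1 valence electron.
All are still removing valence electrons, so compare the +1 ions as you would atoms: IE_2 generally rises across a period (higher Z_eff) and falls down a group (larger shell), subject to the usual subshell exceptions.
Valence configurations: Ca⁺ [Ar]4s¹, Cl⁺ [Ne]3s²3p⁴, Be⁺ [He]2s¹.
The numbers (kJ/mol): Ca 1145, Cl 2298, Be 1757.
Putting it together, IE_2: Ca < Be < Cl.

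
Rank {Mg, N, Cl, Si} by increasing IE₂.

Mg, Si, Cl, N

IE_2 is the cost of taking one more electron from the +1 cation: Mg⁺ still has 1 valence electron; N⁺ still has 4 valence electrons; Cl⁺ still has 6 valence electrons; Si⁺ still has 3 valence electrons.
All are still removing valence electrons, so compare the +1 ions as you would atoms: IE_2 generally rises across a period (higher Z_eff) and falls down a group (larger shell), subject to the usual subshell exceptions.
Valence configurations: Mg⁺ [Ne]3s¹, N⁺ [He]2s²2p², Cl⁺ [Ne]3s²3p⁴, Si⁺ [Ne]3s²3p¹.
Tabulated IE_2 (kJ/mol): Mg 1451, N 2856, Cl 2298, Si 1577.
Overall IE_2 order: Mg < Si < Cl < N.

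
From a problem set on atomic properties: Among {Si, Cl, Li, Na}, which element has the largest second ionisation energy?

Li

After 1 electron has been removed, what remains? Si⁺ still has 3 valence electrons; Cl⁺ still has 6 valence electrons; Li⁺ is the bare [He] core; Na⁺ is the bare [Ne] core.
Breaking into a closed-shell core is much more expensive than removing a leftover valence electron — Na and Li have the largest IE_2 here.
Valence configurations: Si⁺ [Ne]3s²3p¹, Cl⁺ [Ne]3s²3p⁴.
Approximate IE_2 values (kJ/mol): Si 1577, Cl 2298, Li 7298, Na 4562.
So the second ionization energies run Si < Cl < Na < Li.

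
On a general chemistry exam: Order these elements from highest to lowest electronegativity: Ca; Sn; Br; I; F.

F > Br > I > Sn > Ca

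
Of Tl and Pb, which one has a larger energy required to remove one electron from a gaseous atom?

Pb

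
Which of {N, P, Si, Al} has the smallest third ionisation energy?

Al

Consider each +2 ion: N²⁺ still has 3 valence electrons; P²⁺ still has 3 valence electrons; Si²⁺ still has 2 valence electrons; Al²⁺ still has 1 valence electron.
All are still removing valence electrons, so compare the +2 ions as you would atoms: IE_3 generally rises across a period (higher Z_eff) and falls down a group (larger shell), subject to the usual subshell exceptions.
Valence configurations: N²⁺ [He]2s²2p¹, P²⁺ [Ne]3s²3p¹, Si²⁺ [Ne]3s², Al²⁺ [Ne]3s¹.
P²⁺ loses a lone 3p electron whereas Si²⁺ must break into a filled 3s² pair, so IE_3(Si) > IE_3(P) even though P has the higher nuclear charge.
Approximate IE_3 values (kJ/mol): N 4578, P 2914, Si 3232, Al 2745.
So the third ionization energies run Al < P < Si < N.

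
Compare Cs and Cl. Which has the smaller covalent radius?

Cl

Moving right in a period, electrons are added to the same shell under a stronger nuclear pull, so atoms get smaller; moving down, a new shell is opened and atoms get larger.
Neither a single period nor a single group — weigh both effects.
Cs > Cl: both effects reinforce here, so Cs is clearly the larger of the two.
Approximate values (pm): Cl 99, Cs 232.
So Cl has the smaller covalent radius (Cl < Cs).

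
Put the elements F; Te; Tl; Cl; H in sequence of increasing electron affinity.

Tl, H, Te, F, Cl

H is in period 1, group 1; F is in period 2, group 17; Cl is in period 3, group 17; Te is in period 5, group 16; Tl is in period 6, group 13.
Electron affinity generally becomes more exothermic across a period toward the halogens and less exothermic down a group.
These span different periods and groups, so the two trends combine.
H > Tl: the two effects oppose for this pair; the down-group effect wins (73 vs 19 kJ/mol).
Te > H: the two effects oppose for this pair; the across-period effect wins (190 vs 73 kJ/mol).
F > Te: relative to Te, both the across-period and down-group shifts push F's electron affinity up.
Cl > F: this pair runs against the simple trend — see the exception note.
Note the exception: Cl has a higher electron affinity than F, contrary to the simple trend — F's small 2p subshell makes the incoming electron feel strong e⁻–e⁻ repulsion, so Cl actually releases more energy on gaining an electron.
Tabulated electron affinity (kJ/mol): H 73, F 328, Cl 349, Te 190, Tl 19.
So from lowest to highest: Tl < H < Te < F < Cl.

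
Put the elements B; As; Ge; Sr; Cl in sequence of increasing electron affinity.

B is in period 2, group 13; Cl is in period 3, group 17; Ge is in period 4, group 14; As is in period 4, group 15; Sr is in period 5, group 2.
Electron affinity generally becomes more exothermic across a period toward the halogens and less exothermic down a group.
Here both period and group differ, so the two effects have to be weighed against each other.
B > Sr: both effects reinforce here, so B is clearly the higher of the two.
As > B: period and group pull opposite ways; the across-period shift dominates (78 vs 27 kJ/mol).
Ge > As: this pair runs against the simple trend — see the exception note.
Cl > Ge: relative to Ge, both the across-period and down-group shifts push Cl's electron affinity up.
Note the exception: Ge has a higher electron affinity than As, contrary to the simple trend — adding an electron to As's half-filled 4p³ is unfavourable, so Ge (4p²) has the more exothermic EA.
Approximate values (kJ/mol): B 27, Cl 349, Ge 119, As 78, Sr 5.
So from lowest to highest: Sr < B < As < Ge < Cl.

Sr < B < As < Ge < Cl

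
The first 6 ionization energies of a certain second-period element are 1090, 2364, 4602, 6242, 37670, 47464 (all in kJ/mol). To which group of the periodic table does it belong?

Look for the largest jump between consecutive ionization energies: IE5/IE4 ≈ 6.0, far larger than any earlier ratio.
That jump marks the point where a core electron is being removed. So the atom has 4 valence electrons.
A main-group element with 4 valence electrons is in group 14.

Group 14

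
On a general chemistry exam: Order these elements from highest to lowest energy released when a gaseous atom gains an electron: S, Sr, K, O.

O is in period 2, group 16; S is in period 3, group 16; K is in period 4, group 1; Sr is in period 5, group 2.
Adding an electron releases more energy for atoms nearer the top right (short of the noble gases).
Neither a single period nor a single group — weigh both effects.
K > Sr: the two effects oppose for this pair; the down-group effect wins (48 vs 5 kJ/mol).
O > K: relative to K, both the across-period and down-group shifts push O's electron affinity up.
S > O: this pair runs against the simple trend — see the exception note.
Note the exception: S has a higher electron affinity than O, contrary to the simple trend — the compact 2p subshell of O repels the added electron more than S's larger 3p does.
Tabulated electron affinity (kJ/mol): O 141, S 200, K 48, Sr 5.
So from highest to lowest: S > O > K > Sr.

S > O > K > Sr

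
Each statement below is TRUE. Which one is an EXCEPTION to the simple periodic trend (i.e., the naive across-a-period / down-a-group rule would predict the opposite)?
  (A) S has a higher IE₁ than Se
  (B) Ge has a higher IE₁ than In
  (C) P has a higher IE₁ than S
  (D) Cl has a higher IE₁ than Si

(C)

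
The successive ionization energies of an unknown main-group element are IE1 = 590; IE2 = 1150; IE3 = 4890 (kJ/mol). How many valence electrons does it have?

2

Look for the largest jump between consecutive ionization energies: IE3/IE2 ≈ 4.3, far larger than any earlier ratio.
That jump marks the point where a core electron is being removed. So the atom has 2 valence electrons.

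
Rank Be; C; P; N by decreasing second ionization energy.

The second ionization energy removes an electron from the +1 ion. For each element: Be⁺ still has 1 valence electron; C⁺ still has 3 valence electrons; P⁺ still has 4 valence electrons; N⁺ still has 4 valence electrons.
All are still removing valence electrons, so compare the +1 ions as you would atoms: IE_2 generally rises across a period (higher Z_eff) and falls down a group (larger shell), subject to the usual subshell exceptions.
Valence configurations: Be⁺ [He]2s¹, C⁺ [He]2s²2p¹, P⁺ [Ne]3s²3p², N⁺ [He]2s²2p².
Tabulated IE_2 (kJ/mol): Be 1757, C 2353, P 1907, N 2856.
So the second ionization energies run Be < P < C < N.

N > C > P > Be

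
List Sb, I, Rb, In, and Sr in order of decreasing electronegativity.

I > Sb > In > Sr > Rb

Rb is in period 5, group 1; Sr is in period 5, group 2; In is in period 5, group 13; Sb is in period 5, group 15; I is in period 5, group 17.
EN rises left→right (higher Z_eff, smaller atoms) and falls top→bottom (larger, more shielded atoms).
All lie in period 5, so electronegativity increases left to right.
So from highest to lowest: I > Sb > In > Sr > Rb.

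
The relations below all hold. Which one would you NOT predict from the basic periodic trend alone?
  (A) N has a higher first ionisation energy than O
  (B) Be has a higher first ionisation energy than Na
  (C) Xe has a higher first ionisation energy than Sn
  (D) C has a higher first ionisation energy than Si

The general trend: first ionisation energy increases across a period and decreases down a group.
(A) N (period 2, group 15) vs O (period 2, group 16): the stated order contradicts the simple trend.
(B) Be (period 2, group 2) vs Na (period 3, group 1): the stated order agrees with the simple trend.
(C) Xe (period 5, group 18) vs Sn (period 5, group 14): the stated order agrees with the simple trend.
(D) C (period 2, group 14) vs Si (period 3, group 14): the stated order agrees with the simple trend.
The exception is (A): pairing an electron in O's 2p⁴ costs repulsion energy, so O ionizes more easily than half-filled N (2p³).

(A)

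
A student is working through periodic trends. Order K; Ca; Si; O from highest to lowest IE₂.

O, K, Si, Ca

Consider each +1 ion: K⁺ is the bare [Ar] core; Ca⁺ still has 1 valence electron; Si⁺ still has 3 valence electrons; O⁺ still has 5 valence electrons.
Usually core removal costs more than valence removal, but here the competition is close: a tightly held n=2 valence electron can cost more to remove than an n=3 core electron, so the actual values have to decide it.
Valence configurations: Ca⁺ [Ar]4s¹, Si⁺ [Ne]3s²3p¹, O⁺ [He]2s²2p³.
Tabulated IE_2 (kJ/mol): K 3052, Ca 1145, Si 1577, O 3388.
Putting it together, IE_2: Ca < Si < K < O.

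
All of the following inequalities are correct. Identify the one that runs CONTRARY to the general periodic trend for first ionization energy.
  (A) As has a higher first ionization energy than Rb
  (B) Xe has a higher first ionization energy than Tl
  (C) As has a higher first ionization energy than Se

(C)

The general trend: first ionization energy increases across a period and decreases down a group.
(A) As (period 4, group 15) vs Rb (period 5, group 1): the stated order agrees with the simple trend.
(B) Xe (period 5, group 18) vs Tl (period 6, group 13): the stated order agrees with the simple trend.
(C) As (period 4, group 15) vs Se (period 4, group 16): the stated order contradicts the simple trend.
The exception is (C): Se (4p⁴) ionizes more easily than half-filled As (4p³).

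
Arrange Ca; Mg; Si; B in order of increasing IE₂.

After 1 electron has been removed, what remains? Ca⁺ still has 1 valence electron; Mg⁺ still has 1 valence electron; Si⁺ still has 3 valence electrons; B⁺ still has 2 valence electrons.
All are still removing valence electrons, so compare the +1 ions as you would atoms: IE_2 generally rises across a period (higher Z_eff) and falls down a group (larger shell), subject to the usual subshell exceptions.
Valence configurations: Ca⁺ [Ar]4s¹, Mg⁺ [Ne]3s¹, Si⁺ [Ne]3s²3p¹, B⁺ [He]2s².
Tabulated IE_2 (kJ/mol): Ca 1145, Mg 1451, Si 1577, B 2427.
Hence IE_2: Ca < Mg < Si < B.

Ca < Mg < Si < B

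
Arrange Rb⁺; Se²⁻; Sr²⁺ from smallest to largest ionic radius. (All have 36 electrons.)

All of these have 36 electrons, so size is governed by nuclear charge alone: the more protons, the stronger the pull on the same electron cloud, and the smaller the ion.
Nuclear charges: Sr²⁺ (Z=38), Rb⁺ (Z=37), Se²⁻ (Z=34).
Smallest to largest: Sr²⁺ < Rb⁺ < Se²⁻.

Sr²⁺ < Rb⁺ < Se²⁻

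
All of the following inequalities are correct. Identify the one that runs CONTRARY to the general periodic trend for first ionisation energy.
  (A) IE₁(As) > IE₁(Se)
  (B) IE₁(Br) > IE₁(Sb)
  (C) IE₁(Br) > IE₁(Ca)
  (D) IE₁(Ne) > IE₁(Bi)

The general trend: first ionisation energy increases across a period and decreases down a group.
(A) As (period 4, group 15) vs Se (period 4, group 16): the stated order contradicts the simple trend.
(B) Br (period 4, group 17) vs Sb (period 5, group 15): the stated order agrees with the simple trend.
(C) Br (period 4, group 17) vs Ca (period 4, group 2): the stated order agrees with the simple trend.
(D) Ne (period 2, group 18) vs Bi (period 6, group 15): the stated order agrees with the simple trend.
The exception is (A): Se (4p⁴) ionizes more easily than half-filled As (4p³).

(A)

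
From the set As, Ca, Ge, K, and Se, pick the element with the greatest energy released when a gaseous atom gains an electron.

K is in period 4, group 1; Ca is in period 4, group 2; Ge is in period 4, group 14; As is in period 4, group 15; Se is in period 4, group 16.
EA tends to increase across a period and decrease down a group, though the pattern is less regular than for IE or radius.
All lie in period 4; the across-period trend (electron affinity increases left to right) applies, with the exception below.
Note the exception: K has a higher electron affinity than Ca, contrary to the simple trend — adding an electron to Ca (ns²) has to open a new, higher-energy np subshell, which is unfavourable.
Note the exception: Ge has a higher electron affinity than As, contrary to the simple trend — adding an electron to As's half-filled 4p³ is unfavourable, so Ge (4p²) has the more exothermic EA.
Approximate values (kJ/mol): K 48, Ca 2, Ge 119, As 78, Se 195.
The greatest energy released when a gaseous atom gains an electron among these belongs to Se.

Se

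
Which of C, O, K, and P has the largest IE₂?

O

After 1 electron has been removed, what remains? C⁺ still has 3 valence electrons; O⁺ still has 5 valence electrons; K⁺ is the bare [Ar] core; P⁺ still has 4 valence electrons.
Usually core removal costs more than valence removal, but here the competition is close: a tightly held n=2 valence electron can cost more to remove than an n=3 core electron, so the actual values have to decide it.
Valence configurations: C⁺ [He]2s²2p¹, O⁺ [He]2s²2p³, P⁺ [Ne]3s²3p².
Tabulated IE_2 (kJ/mol): C 2353, O 3388, K 3052, P 1907.
Putting it together, IE_2: P < C < K < O.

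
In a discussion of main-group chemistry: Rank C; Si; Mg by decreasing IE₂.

The second ionization energy removes an electron from the +1 ion. For each element: C⁺ still has 3 valence electrons; Si⁺ still has 3 valence electrons; Mg⁺ still has 1 valence electron.
All are still removing valence electrons, so compare the +1 ions as you would atoms: IE_2 generally rises across a period (higher Z_eff) and falls down a group (larger shell), subject to the usual subshell exceptions.
Valence configurations: C⁺ [He]2s²2p¹, Si⁺ [Ne]3s²3p¹, Mg⁺ [Ne]3s¹.
Tabulated IE_2 (kJ/mol): C 2353, Si 1577, Mg 1451.
So the second ionization energies run Mg < Si < C.

C > Si > Mg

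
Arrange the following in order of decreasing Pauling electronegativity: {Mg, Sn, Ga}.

Mg is in period 3, group 2; Ga is in period 4, group 13; Sn is in period 5, group 14.
Smaller atoms with higher effective nuclear charge are more electronegative.
These sit on a diagonal, where the across-period and down-group effects partly cancel.
Ga > Mg: the two effects oppose for this pair; the across-period effect wins (1.81 vs 1.31).
Sn > Ga: the two effects oppose for this pair; the across-period effect wins (1.96 vs 1.81).
Tabulated electronegativity (Pauling): Mg 1.31, Ga 1.81, Sn 1.96.
So from highest to lowest: Sn > Ga > Mg.

Sn > Ga > Mg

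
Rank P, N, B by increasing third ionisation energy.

After 2 electrons have been removed, what remains? P²⁺ still has 3 valence electrons; N²⁺ still has 3 valence electrons; B²⁺ still has 1 valence electron.
All are still removing valence electrons, so compare the +2 ions as you would atoms: IE_3 generally rises across a period (higher Z_eff) and falls down a group (larger shell), subject to the usual subshell exceptions.
Valence configurations: P²⁺ [Ne]3s²3p¹, N²⁺ [He]2s²2p¹, B²⁺ [He]2s¹.
Tabulated IE_3 (kJ/mol): P 2914, N 4578, B 3660.
So the third ionization energies run P < B < N.

P < B < N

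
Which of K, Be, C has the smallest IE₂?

Be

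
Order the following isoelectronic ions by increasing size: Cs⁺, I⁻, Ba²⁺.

All of these have 54 electrons, so size is governed by nuclear charge alone: the more protons, the stronger the pull on the same electron cloud, and the smaller the ion.
Nuclear charges: Ba²⁺ (Z=56), Cs⁺ (Z=55), I⁻ (Z=53).
Smallest to largest: Ba²⁺ < Cs⁺ < I⁻.

Ba²⁺ < Cs⁺ < I⁻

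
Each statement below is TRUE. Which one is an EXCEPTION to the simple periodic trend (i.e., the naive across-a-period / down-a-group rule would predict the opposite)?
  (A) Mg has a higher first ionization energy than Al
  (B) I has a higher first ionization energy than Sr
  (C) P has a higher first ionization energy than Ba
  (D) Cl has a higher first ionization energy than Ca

The general trend: first ionization energy increases across a period and decreases down a group.
(A) Mg (period 3, group 2) vs Al (period 3, group 13): the stated order contradicts the simple trend.
(B) I (period 5, group 17) vs Sr (period 5, group 2): the stated order agrees with the simple trend.
(C) P (period 3, group 15) vs Ba (period 6, group 2): the stated order agrees with the simple trend.
(D) Cl (period 3, group 17) vs Ca (period 4, group 2): the stated order agrees with the simple trend.
The exception is (A): Al's single 3p electron is easier to remove than one from Mg's filled 3s².

(A)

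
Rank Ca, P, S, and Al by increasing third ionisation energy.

Al, P, S, Ca

After 2 electrons have been removed, what remains? Ca²⁺ is the bare [Ar] core; P²⁺ still has 3 valence electrons; S²⁺ still has 4 valence electrons; Al²⁺ still has 1 valence electron.
Breaking into a closed-shell core is much more expensive than removing a leftover valence electron — Ca has the largest IE_3 here.
Valence configurations: P²⁺ [Ne]3s²3p¹, S²⁺ [Ne]3s²3p², Al²⁺ [Ne]3s¹.
Tabulated IE_3 (kJ/mol): Ca 4912, P 2914, S 3357, Al 2745.
Hence IE_3: Al < P < S < Ca.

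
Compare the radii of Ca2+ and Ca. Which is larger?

Forming Ca2+ removes 2 electrons from Ca. Fewer electrons for the same nuclear charge means less shielding and a higher Z_eff on the remaining electrons, and for main-group metals the entire outer shell is lost.
A cation is smaller than its parent atom: Ca2+ < Ca.

Ca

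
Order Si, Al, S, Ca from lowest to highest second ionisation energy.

Ca, Si, Al, S

IE_2 is the cost of taking one more electron from the +1 cation: Si⁺ still has 3 valence electrons; Al⁺ still has 2 valence electrons; S⁺ still has 5 valence electrons; Ca⁺ still has 1 valence electron.
All are still removing valence electrons, so compare the +1 ions as you would atoms: IE_2 generally rises across a period (higher Z_eff) and falls down a group (larger shell), subject to the usual subshell exceptions.
Valence configurations: Si⁺ [Ne]3s²3p¹, Al⁺ [Ne]3s², S⁺ [Ne]3s²3p³, Ca⁺ [Ar]4s¹.
Si⁺ loses a lone 3p electron whereas Al⁺ must break into a filled 3s² pair, so IE_2(Al) > IE_2(Si) even though Si has the higher nuclear charge.
Tabulated IE_2 (kJ/mol): Si 1577, Al 1817, S 2252, Ca 1145.
Hence IE_2: Ca < Si < Al < S.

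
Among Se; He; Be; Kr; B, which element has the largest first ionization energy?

He is in period 1, group 18; Be is in period 2, group 2; B is in period 2, group 13; Se is in period 4, group 16; Kr is in period 4, group 18.
IE₁ increases left→right with effective nuclear charge and decreases top→bottom as the valence shell moves farther out.
Neither a single period nor a single group — weigh both effects.
Be > B: this pair runs against the simple trend — see the exception note.
Se > Be: period and group pull opposite ways; the across-period shift dominates (941 vs 900 kJ/mol).
Kr > Se: Kr lies to the right of Se in period 4, so the across-period effect alone puts Kr higher.
He > Kr: He sits above Kr in group 18, so the down-group effect alone puts He higher.
Note the exception: Be has a higher first ionization energy than B, contrary to the simple trend — removing B's lone 2p electron is easier than breaking Be's filled 2s².
For reference (kJ/mol): He 2372, Be 900, B 801, Se 941, Kr 1351.
The largest first ionization energy among these belongs to He.

He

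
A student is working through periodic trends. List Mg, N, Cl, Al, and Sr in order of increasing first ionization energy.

Sr < Al < Mg < Cl < N

IE₁ increases left→right with effective nuclear charge and decreases top→bottom as the valence shell moves farther out.
Here both period and group differ, so the two effects have to be weighed against each other.
Al > Sr: both effects reinforce here, so Al is clearly the higher of the two.
Mg > Al: this pair runs against the simple trend — see the exception note.
Cl > Mg: Cl lies to the right of Mg in period 3, so the across-period effect alone puts Cl higher.
N > Cl: period and group pull opposite ways; the down-group shift dominates (1402 vs 1251 kJ/mol).
Note the exception: Mg has a higher first ionization energy than Al, contrary to the simple trend — Al's single 3p electron is easier to remove than one from Mg's filled 3s².
Approximate values (kJ/mol): N 1402, Mg 738, Al 578, Cl 1251, Sr 550.
So from lowest to highest: Sr < Al < Mg < Cl < N.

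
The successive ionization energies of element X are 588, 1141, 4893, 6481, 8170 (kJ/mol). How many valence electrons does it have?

2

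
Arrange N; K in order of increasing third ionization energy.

The third ionization energy removes an electron from the +2 ion. For each element: N²⁺ still has 3 valence electrons; K²⁺ is already 1 electron into the core.
Usually core removal costs more than valence removal, but here the competition is close: a tightly held n=2 valence electron can cost more to remove than an n=3 core electron, so the actual values have to decide it.
Approximate IE_3 values (kJ/mol): N 4578, K 4420.
Hence IE_3: K < N.

K < N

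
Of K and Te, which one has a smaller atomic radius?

Te

K is in period 4, group 1; Te is in period 5, group 16.
Across a period the added protons contract the valence shell; down a group each new principal shell makes the atom larger.
These span different periods and groups, so the two trends combine.
K > Te: the two effects oppose for this pair; the across-period effect wins (196 vs 136 pm).
Approximate values (pm): K 196, Te 136.
So Te has the smaller atomic radius (Te < K).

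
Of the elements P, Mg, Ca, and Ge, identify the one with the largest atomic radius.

Ca

Mg is in period 3, group 2; P is in period 3, group 15; Ca is in period 4, group 2; Ge is in period 4, group 14.
Moving right in a period, electrons are added to the same shell under a stronger nuclear pull, so atoms get smaller; moving down, a new shell is opened and atoms get larger.
Neither a single period nor a single group — weigh both effects.
Ge > P: relative to P, both the across-period and down-group shifts push Ge's atomic radius up.
Mg > Ge: period and group pull opposite ways; the across-period shift dominates (139 vs 121 pm).
Ca > Mg: Ca sits below Mg in group 2, so the down-group effect alone puts Ca larger.
Tabulated atomic radius (pm): Mg 139, P 111, Ca 171, Ge 121.
The largest atomic radius among these belongs to Ca.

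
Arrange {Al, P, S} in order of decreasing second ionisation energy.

S, P, Al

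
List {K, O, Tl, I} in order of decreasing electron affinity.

O is in period 2, group 16; K is in period 4, group 1; I is in period 5, group 17; Tl is in period 6, group 13.
Atoms with high Z_eff and room in the valence shell (especially the halogens) have the most exothermic electron affinities.
Here both period and group differ, so the two effects have to be weighed against each other.
K > Tl: period and group pull opposite ways; the down-group shift dominates (48 vs 19 kJ/mol).
O > K: both effects reinforce here, so O is clearly the higher of the two.
I > O: the two effects oppose for this pair; the across-period effect wins (295 vs 141 kJ/mol).
Tabulated electron affinity (kJ/mol): O 141, K 48, I 295, Tl 19.
So from highest to lowest: I > O > K > Tl.

I > O > K > Tl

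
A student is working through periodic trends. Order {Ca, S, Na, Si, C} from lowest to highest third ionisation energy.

The third ionization energy removes an electron from the +2 ion. For each element: Ca²⁺ is the bare [Ar] core; S²⁺ still has 4 valence electrons; Na²⁺ is already 1 electron into the core; Si²⁺ still has 2 valence electrons; C²⁺ still has 2 valence electrons.
Pulling an electron out of a noble-gas core costs far more than removing a remaining valence electron, so Ca and Na sit at the high end of IE_3.
Valence configurations: S²⁺ [Ne]3s²3p², Si²⁺ [Ne]3s², C²⁺ [He]2s².
The numbers (kJ/mol): Ca 4912, S 3357, Na 6910, Si 3232, C 4620.
Overall IE_3 order: Si < S < C < Ca < Na.

Si < S < C < Ca < Na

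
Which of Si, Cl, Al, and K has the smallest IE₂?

Si

The second ionization energy removes an electron from the +1 ion. For each element: Si⁺ still has 3 valence electrons; Cl⁺ still has 6 valence electrons; Al⁺ still has 2 valence electrons; K⁺ is the bare [Ar] core.
Breaking into a closed-shell core is much more expensive than removing a leftover valence electron — K has the largest IE_2 here.
Valence configurations: Si⁺ [Ne]3s²3p¹, Cl⁺ [Ne]3s²3p⁴, Al⁺ [Ne]3s².
Si⁺ loses a lone 3p electron whereas Al⁺ must break into a filled 3s² pair, so IE_2(Al) > IE_2(Si) even though Si has the higher nuclear charge.
Approximate IE_2 values (kJ/mol): Si 1577, Cl 2298, Al 1817, K 3052.
Hence IE_2: Si < Al < Cl < K.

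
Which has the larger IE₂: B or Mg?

B

IE_2 is the cost of taking one more electron from the +1 cation: B⁺ still has 2 valence electrons; Mg⁺ still has 1 valence electron.
All are still removing valence electrons, so compare the +1 ions as you would atoms: IE_2 generally rises across a period (higher Z_eff) and falls down a group (larger shell), subject to the usual subshell exceptions.
Valence configurations: B⁺ [He]2s², Mg⁺ [Ne]3s¹.
The numbers (kJ/mol): B 2427, Mg 1451.
Putting it together, IE_2: Mg < B.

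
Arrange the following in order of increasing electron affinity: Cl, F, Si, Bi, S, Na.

F is in period 2, group 17; Na is in period 3, group 1; Si is in period 3, group 14; S is in period 3, group 16; Cl is in period 3, group 17; Bi is in period 6, group 15.
Electron affinity generally becomes more exothermic across a period toward the halogens and less exothermic down a group.
Neither a single period nor a single group — weigh both effects.
Bi > Na: the two effects oppose for this pair; the across-period effect wins (91 vs 53 kJ/mol).
Si > Bi: the two effects oppose for this pair; the down-group effect wins (134 vs 91 kJ/mol).
S > Si: S lies to the right of Si in period 3, so the across-period effect alone puts S higher.
F > S: both effects reinforce here, so F is clearly the higher of the two.
Cl > F: this pair runs against the simple trend — see the exception note.
Note the exception: Cl has a higher electron affinity than F, contrary to the simple trend — F's small 2p subshell makes the incoming electron feel strong e⁻–e⁻ repulsion, so Cl actually releases more energy on gaining an electron.
Approximate values (kJ/mol): F 328, Na 53, Si 134, S 200, Cl 349, Bi 91.
So from lowest to highest: Na < Bi < Si < S < F < Cl.

Na < Bi < Si < S < F < Cl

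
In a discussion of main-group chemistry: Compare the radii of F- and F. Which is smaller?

Forming F- adds 1 electron to F. More electron–electron repulsion in the same shell, with unchanged nuclear charge, lets the cloud expand.
An anion is larger than its parent atom: F- > F.

F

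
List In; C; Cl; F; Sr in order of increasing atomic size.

C is in period 2, group 14; F is in period 2, group 17; Cl is in period 3, group 17; Sr is in period 5, group 2; In is in period 5, group 13.
Across a period the added protons contract the valence shell; down a group each new principal shell makes the atom larger.
Here both period and group differ, so the two effects have to be weighed against each other.
C > F: C lies to the left of F in period 2, so the across-period effect alone puts C larger.
Cl > C: the two effects oppose for this pair; the down-group effect wins (99 vs 75 pm).
In > Cl: relative to Cl, both the across-period and down-group shifts push In's atomic radius up.
Sr > In: both are in period 5; the period trend gives Sr the larger value.
Tabulated atomic radius (pm): C 75, F 64, Cl 99, Sr 185, In 142.
So from smallest to largest: F < C < Cl < In < Sr.

F < C < Cl < In < Sr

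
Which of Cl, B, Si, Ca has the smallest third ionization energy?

Si

Consider each +2 ion: Cl²⁺ still has 5 valence electrons; B²⁺ still has 1 valence electron; Si²⁺ still has 2 valence electrons; Ca²⁺ is the bare [Ar] core.
Breaking into a closed-shell core is much more expensive than removing a leftover valence electron — Ca has the largest IE_3 here.
Valence configurations: Cl²⁺ [Ne]3s²3p³, B²⁺ [He]2s¹, Si²⁺ [Ne]3s².
Tabulated IE_3 (kJ/mol): Cl 3822, B 3660, Si 3232, Ca 4912.
Hence IE_3: Si < B < Cl < Ca.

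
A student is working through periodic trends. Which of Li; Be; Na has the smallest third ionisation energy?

IE_3 is the cost of taking one more electron from the +2 cation: Li²⁺ is already 1 electron into the core; Be²⁺ is the bare [He] core; Na²⁺ is already 1 electron into the core.
All of these are removing an electron from a noble-gas core or deeper; the smaller core (lower principal quantum number) is held far more tightly, and within a period the higher nuclear charge binds the same core more tightly.
Tabulated IE_3 (kJ/mol): Li 11815, Be 14849, Na 6910.
So the third ionization energies run Na < Li < Be.

Na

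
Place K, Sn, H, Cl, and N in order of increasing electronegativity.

H is in period 1, group 1; N is in period 2, group 15; Cl is in period 3, group 17; K is in period 4, group 1; Sn is in period 5, group 14.
Electronegativity increases across a period and decreases down a group, tracking effective nuclear charge and atomic size.
Here both period and group differ, so the two effects have to be weighed against each other.
Sn > K: period and group pull opposite ways; the across-period shift dominates (1.96 vs 0.82).
H > Sn: the two effects oppose for this pair; the down-group effect wins (2.20 vs 1.96).
N > H: the two effects oppose for this pair; the across-period effect wins (3.04 vs 2.20).
Cl > N: the two effects oppose for this pair; the across-period effect wins (3.16 vs 3.04).
Tabulated electronegativity (Pauling): H 2.20, N 3.04, Cl 3.16, K 0.82, Sn 1.96.
So from lowest to highest: K < Sn < H < N < Cl.

K, Sn, H, N, Cl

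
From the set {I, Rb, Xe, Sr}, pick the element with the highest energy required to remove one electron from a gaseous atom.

IE₁ increases left→right with effective nuclear charge and decreases top→bottom as the valence shell moves farther out.
All lie in period 5, so first ionization energy increases left to right.
The highest energy required to remove one electron from a gaseous atom among these belongs to Xe.

Xe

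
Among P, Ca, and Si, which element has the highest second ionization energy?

P

After 1 electron has been removed, what remains? P⁺ still has 4 valence electrons; Ca⁺ still has 1 valence electron; Si⁺ still has 3 valence electrons.
All are still removing valence electrons, so compare the +1 ions as you would atoms: IE_2 generally rises across a period (higher Z_eff) and falls down a group (larger shell), subject to the usual subshell exceptions.
Valence configurations: P⁺ [Ne]3s²3p², Ca⁺ [Ar]4s¹, Si⁺ [Ne]3s²3p¹.
Tabulated IE_2 (kJ/mol): P 1907, Ca 1145, Si 1577.
Putting it together, IE_2: Ca < Si < P.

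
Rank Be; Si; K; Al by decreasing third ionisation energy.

IE_3 is the cost of taking one more electron from the +2 cation: Be²⁺ is the bare [He] core; Si²⁺ still has 2 valence electrons; K²⁺ is already 1 electron into the core; Al²⁺ still has 1 valence electron.
Pulling an electron out of a noble-gas core costs far more than removing a remaining valence electron, so K and Be sit at the high end of IE_3.
Valence configurations: Si²⁺ [Ne]3s², Al²⁺ [Ne]3s¹.
The numbers (kJ/mol): Be 14849, Si 3232, K 4420, Al 2745.
Hence IE_3: Al < Si < K < Be.

Be > K > Si > Al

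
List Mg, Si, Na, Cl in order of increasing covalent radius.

Cl < Si < Mg < Na

Na is in period 3, group 1; Mg is in period 3, group 2; Si is in period 3, group 14; Cl is in period 3, group 17.
Atomic radius shrinks across a period as nuclear charge pulls the same shell inward, and grows down a group as new shells are added.
All lie in period 3, so atomic radius increases right to left.
So from smallest to largest: Cl < Si < Mg < Na.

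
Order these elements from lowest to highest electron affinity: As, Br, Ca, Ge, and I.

Ca is in period 4, group 2; Ge is in period 4, group 14; As is in period 4, group 15; Br is in period 4, group 17; I is in period 5, group 17.
EA tends to increase across a period and decrease down a group, though the pattern is less regular than for IE or radius.
These span different periods and groups, so the two trends combine.
As > Ca: As lies to the right of Ca in period 4, so the across-period effect alone puts As higher.
Ge > As: this pair runs against the simple trend — see the exception note.
I > Ge: the two effects oppose for this pair; the across-period effect wins (295 vs 119 kJ/mol).
Br > I: they share group 17; the group trend gives Br the larger value.
Note the exception: Ge has a higher electron affinity than As, contrary to the simple trend — adding an electron to As's half-filled 4p³ is unfavourable, so Ge (4p²) has the more exothermic EA.
For reference (kJ/mol): Ca 2, Ge 119, As 78, Br 325, I 295.
So from lowest to highest: Ca < As < Ge < I < Br.

Ca < As < Ge < I < Br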